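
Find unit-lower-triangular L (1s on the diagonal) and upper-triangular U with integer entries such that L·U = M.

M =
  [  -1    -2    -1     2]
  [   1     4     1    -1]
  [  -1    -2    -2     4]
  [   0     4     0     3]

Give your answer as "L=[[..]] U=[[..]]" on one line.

  row1 -= -1·row0 → [0,2,0,1]
  row2 -= 1·row0 → [0,0,-1,2]
  row3 -= 0·row0 → [0,4,0,3]
  row2 -= 0·row1 → [0,0,-1,2]
  row3 -= 2·row1 → [0,0,0,1]
  row3 -= 0·row2 → [0,0,0,1]

L=[[1,0,0,0],[-1,1,0,0],[1,0,1,0],[0,2,0,1]] U=[[-1,-2,-1,2],[0,2,0,1],[0,0,-1,2],[0,0,0,1]]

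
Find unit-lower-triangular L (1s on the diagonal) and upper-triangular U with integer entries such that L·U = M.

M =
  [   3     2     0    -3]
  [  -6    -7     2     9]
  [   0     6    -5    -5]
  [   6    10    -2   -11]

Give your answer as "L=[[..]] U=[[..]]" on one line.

L=[[1,0,0,0],[-2,1,0,0],[0,-2,1,0],[2,-2,-2,1]] U=[[3,2,0,-3],[0,-3,2,3],[0,0,-1,1],[0,0,0,3]]

  r1 -= -2·r0 → [0,-3,2,3]
  r2 -= 0·r0 → [0,6,-5,-5]
  r3 -= 2·r0 → [0,6,-2,-5]
  r2 -= -2·r1 → [0,0,-1,1]
  r3 -= -2·r1 → [0,0,2,1]
  r3 -= -2·r2 → [0,0,0,3]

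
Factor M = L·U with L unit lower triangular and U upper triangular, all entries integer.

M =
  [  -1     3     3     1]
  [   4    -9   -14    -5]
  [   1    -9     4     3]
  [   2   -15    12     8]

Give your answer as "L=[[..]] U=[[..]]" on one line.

  r1 -= -4·r0 → [0,3,-2,-1]
  r2 -= -1·r0 → [0,-6,7,4]
  r3 -= -2·r0 → [0,-9,18,10]
  r2 -= -2·r1 → [0,0,3,2]
  r3 -= -3·r1 → [0,0,12,7]
  r3 -= 4·r2 → [0,0,0,-1]

L=[[1,0,0,0],[-4,1,0,0],[-1,-2,1,0],[-2,-3,4,1]] U=[[-1,3,3,1],[0,3,-2,-1],[0,0,3,2],[0,0,0,-1]]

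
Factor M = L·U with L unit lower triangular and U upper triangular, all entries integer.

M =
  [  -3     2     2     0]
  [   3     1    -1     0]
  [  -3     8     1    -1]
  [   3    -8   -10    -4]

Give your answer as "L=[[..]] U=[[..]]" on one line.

  r1 -= -1·r0 → [0,3,1,0]
  r2 -= 1·r0 → [0,6,-1,-1]
  r3 -= -1·r0 → [0,-6,-8,-4]
  r2 -= 2·r1 → [0,0,-3,-1]
  r3 -= -2·r1 → [0,0,-6,-4]
  r3 -= 2·r2 → [0,0,0,-2]

L=[[1,0,0,0],[-1,1,0,0],[1,2,1,0],[-1,-2,2,1]] U=[[-3,2,2,0],[0,3,1,0],[0,0,-3,-1],[0,0,0,-2]]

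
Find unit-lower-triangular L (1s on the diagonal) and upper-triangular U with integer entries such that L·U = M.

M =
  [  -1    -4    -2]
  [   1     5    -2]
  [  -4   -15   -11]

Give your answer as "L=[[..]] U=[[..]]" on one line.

  row1 -= -1·row0 → [0,1,-4]
  row2 -= 4·row0 → [0,1,-3]
  row2 -= 1·row1 → [0,0,1]

L=[[1,0,0],[-1,1,0],[4,1,1]] U=[[-1,-4,-2],[0,1,-4],[0,0,1]]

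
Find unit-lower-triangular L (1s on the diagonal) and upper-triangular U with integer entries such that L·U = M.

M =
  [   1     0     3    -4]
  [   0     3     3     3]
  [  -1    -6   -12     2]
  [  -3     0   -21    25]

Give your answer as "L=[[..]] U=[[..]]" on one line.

L=[[1,0,0,0],[0,1,0,0],[-1,-2,1,0],[-3,0,4,1]] U=[[1,0,3,-4],[0,3,3,3],[0,0,-3,4],[0,0,0,-3]]

  R1 -= 0·R0 → [0,3,3,3]
  R2 -= -1·R0 → [0,-6,-9,-2]
  R3 -= -3·R0 → [0,0,-12,13]
  R2 -= -2·R1 → [0,0,-3,4]
  R3 -= 0·R1 → [0,0,-12,13]
  R3 -= 4·R2 → [0,0,0,-3]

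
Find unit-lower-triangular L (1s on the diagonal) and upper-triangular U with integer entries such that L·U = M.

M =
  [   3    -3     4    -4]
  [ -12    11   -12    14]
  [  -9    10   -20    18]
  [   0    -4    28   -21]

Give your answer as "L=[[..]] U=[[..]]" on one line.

L=[[1,0,0,0],[-4,1,0,0],[-3,-1,1,0],[0,4,-3,1]] U=[[3,-3,4,-4],[0,-1,4,-2],[0,0,-4,4],[0,0,0,-1]]

  r1 -= -4·r0 → [0,-1,4,-2]
  r2 -= -3·r0 → [0,1,-8,6]
  r3 -= 0·r0 → [0,-4,28,-21]
  r2 -= -1·r1 → [0,0,-4,4]
  r3 -= 4·r1 → [0,0,12,-13]
  r3 -= -3·r2 → [0,0,0,-1]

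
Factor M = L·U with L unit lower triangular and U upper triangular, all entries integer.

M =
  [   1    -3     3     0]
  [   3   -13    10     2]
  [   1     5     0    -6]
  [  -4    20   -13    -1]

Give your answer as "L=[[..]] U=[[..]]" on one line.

  R1 -= 3·R0 → [0,-4,1,2]
  R2 -= 1·R0 → [0,8,-3,-6]
  R3 -= -4·R0 → [0,8,-1,-1]
  R2 -= -2·R1 → [0,0,-1,-2]
  R3 -= -2·R1 → [0,0,1,3]
  R3 -= -1·R2 → [0,0,0,1]

L=[[1,0,0,0],[3,1,0,0],[1,-2,1,0],[-4,-2,-1,1]] U=[[1,-3,3,0],[0,-4,1,2],[0,0,-1,-2],[0,0,0,1]]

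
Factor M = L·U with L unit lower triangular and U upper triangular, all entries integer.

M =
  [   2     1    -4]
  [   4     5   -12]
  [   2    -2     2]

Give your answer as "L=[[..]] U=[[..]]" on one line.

  R1 -= 2·R0 → [0,3,-4]
  R2 -= 1·R0 → [0,-3,6]
  R2 -= -1·R1 → [0,0,2]

L=[[1,0,0],[2,1,0],[1,-1,1]] U=[[2,1,-4],[0,3,-4],[0,0,2]]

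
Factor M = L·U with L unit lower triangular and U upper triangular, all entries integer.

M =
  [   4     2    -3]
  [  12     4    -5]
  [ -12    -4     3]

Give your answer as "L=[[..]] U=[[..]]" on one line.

L=[[1,0,0],[3,1,0],[-3,-1,1]] U=[[4,2,-3],[0,-2,4],[0,0,-2]]

  row1 -= 3·row0 → [0,-2,4]
  row2 -= -3·row0 → [0,2,-6]
  row2 -= -1·row1 → [0,0,-2]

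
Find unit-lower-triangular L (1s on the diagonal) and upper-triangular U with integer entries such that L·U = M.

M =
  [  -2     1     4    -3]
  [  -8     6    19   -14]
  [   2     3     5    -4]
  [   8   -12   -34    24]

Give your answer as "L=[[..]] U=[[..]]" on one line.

L=[[1,0,0,0],[4,1,0,0],[-1,2,1,0],[-4,-4,-2,1]] U=[[-2,1,4,-3],[0,2,3,-2],[0,0,3,-3],[0,0,0,-2]]

  R1 -= 4·R0 → [0,2,3,-2]
  R2 -= -1·R0 → [0,4,9,-7]
  R3 -= -4·R0 → [0,-8,-18,12]
  R2 -= 2·R1 → [0,0,3,-3]
  R3 -= -4·R1 → [0,0,-6,4]
  R3 -= -2·R2 → [0,0,0,-2]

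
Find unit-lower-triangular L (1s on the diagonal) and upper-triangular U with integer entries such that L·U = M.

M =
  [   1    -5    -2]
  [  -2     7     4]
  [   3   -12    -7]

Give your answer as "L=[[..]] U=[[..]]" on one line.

L=[[1,0,0],[-2,1,0],[3,-1,1]] U=[[1,-5,-2],[0,-3,0],[0,0,-1]]

  row1 -= -2·row0 → [0,-3,0]
  row2 -= 3·row0 → [0,3,-1]
  row2 -= -1·row1 → [0,0,-1]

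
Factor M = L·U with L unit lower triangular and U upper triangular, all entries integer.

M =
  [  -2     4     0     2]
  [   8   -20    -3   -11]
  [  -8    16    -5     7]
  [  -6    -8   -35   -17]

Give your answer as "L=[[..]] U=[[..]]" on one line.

  row1 -= -4·row0 → [0,-4,-3,-3]
  row2 -= 4·row0 → [0,0,-5,-1]
  row3 -= 3·row0 → [0,-20,-35,-23]
  row2 -= 0·row1 → [0,0,-5,-1]
  row3 -= 5·row1 → [0,0,-20,-8]
  row3 -= 4·row2 → [0,0,0,-4]

L=[[1,0,0,0],[-4,1,0,0],[4,0,1,0],[3,5,4,1]] U=[[-2,4,0,2],[0,-4,-3,-3],[0,0,-5,-1],[0,0,0,-4]]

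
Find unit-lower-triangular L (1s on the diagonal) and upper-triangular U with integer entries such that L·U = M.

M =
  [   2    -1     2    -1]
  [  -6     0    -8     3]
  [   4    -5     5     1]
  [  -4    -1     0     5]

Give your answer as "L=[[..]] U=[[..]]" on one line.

  row1 -= -3·row0 → [0,-3,-2,0]
  row2 -= 2·row0 → [0,-3,1,3]
  row3 -= -2·row0 → [0,-3,4,3]
  row2 -= 1·row1 → [0,0,3,3]
  row3 -= 1·row1 → [0,0,6,3]
  row3 -= 2·row2 → [0,0,0,-3]

L=[[1,0,0,0],[-3,1,0,0],[2,1,1,0],[-2,1,2,1]] U=[[2,-1,2,-1],[0,-3,-2,0],[0,0,3,3],[0,0,0,-3]]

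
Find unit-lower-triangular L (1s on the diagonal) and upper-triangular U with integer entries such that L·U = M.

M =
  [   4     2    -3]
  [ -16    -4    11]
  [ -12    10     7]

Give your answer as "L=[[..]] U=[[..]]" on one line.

L=[[1,0,0],[-4,1,0],[-3,4,1]] U=[[4,2,-3],[0,4,-1],[0,0,2]]

  R1 -= -4·R0 → [0,4,-1]
  R2 -= -3·R0 → [0,16,-2]
  R2 -= 4·R1 → [0,0,2]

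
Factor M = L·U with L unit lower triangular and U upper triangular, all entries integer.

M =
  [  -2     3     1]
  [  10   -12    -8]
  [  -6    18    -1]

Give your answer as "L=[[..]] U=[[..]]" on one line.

L=[[1,0,0],[-5,1,0],[3,3,1]] U=[[-2,3,1],[0,3,-3],[0,0,5]]

  row1 -= -5·row0 → [0,3,-3]
  row2 -= 3·row0 → [0,9,-4]
  row2 -= 3·row1 → [0,0,5]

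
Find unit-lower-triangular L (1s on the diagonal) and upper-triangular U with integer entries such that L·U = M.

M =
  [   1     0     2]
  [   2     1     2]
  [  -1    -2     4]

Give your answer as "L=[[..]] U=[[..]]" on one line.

  row1 -= 2·row0 → [0,1,-2]
  row2 -= -1·row0 → [0,-2,6]
  row2 -= -2·row1 → [0,0,2]

L=[[1,0,0],[2,1,0],[-1,-2,1]] U=[[1,0,2],[0,1,-2],[0,0,2]]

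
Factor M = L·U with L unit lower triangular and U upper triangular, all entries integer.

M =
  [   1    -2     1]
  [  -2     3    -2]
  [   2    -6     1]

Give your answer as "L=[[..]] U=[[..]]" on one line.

  R1 -= -2·R0 → [0,-1,0]
  R2 -= 2·R0 → [0,-2,-1]
  R2 -= 2·R1 → [0,0,-1]

L=[[1,0,0],[-2,1,0],[2,2,1]] U=[[1,-2,1],[0,-1,0],[0,0,-1]]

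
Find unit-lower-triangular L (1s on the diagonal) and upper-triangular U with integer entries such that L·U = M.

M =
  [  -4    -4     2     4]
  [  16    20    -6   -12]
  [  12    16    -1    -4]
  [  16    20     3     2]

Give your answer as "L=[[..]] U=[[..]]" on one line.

  R1 -= -4·R0 → [0,4,2,4]
  R2 -= -3·R0 → [0,4,5,8]
  R3 -= -4·R0 → [0,4,11,18]
  R2 -= 1·R1 → [0,0,3,4]
  R3 -= 1·R1 → [0,0,9,14]
  R3 -= 3·R2 → [0,0,0,2]

L=[[1,0,0,0],[-4,1,0,0],[-3,1,1,0],[-4,1,3,1]] U=[[-4,-4,2,4],[0,4,2,4],[0,0,3,4],[0,0,0,2]]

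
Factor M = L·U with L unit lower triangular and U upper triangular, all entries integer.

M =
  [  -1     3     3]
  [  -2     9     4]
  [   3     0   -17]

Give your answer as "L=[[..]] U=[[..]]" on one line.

L=[[1,0,0],[2,1,0],[-3,3,1]] U=[[-1,3,3],[0,3,-2],[0,0,-2]]

  R1 -= 2·R0 → [0,3,-2]
  R2 -= -3·R0 → [0,9,-8]
  R2 -= 3·R1 → [0,0,-2]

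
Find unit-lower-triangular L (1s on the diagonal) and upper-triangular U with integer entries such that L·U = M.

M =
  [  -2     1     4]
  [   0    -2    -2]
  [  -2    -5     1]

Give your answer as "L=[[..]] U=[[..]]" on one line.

  R1 -= 0·R0 → [0,-2,-2]
  R2 -= 1·R0 → [0,-6,-3]
  R2 -= 3·R1 → [0,0,3]

L=[[1,0,0],[0,1,0],[1,3,1]] U=[[-2,1,4],[0,-2,-2],[0,0,3]]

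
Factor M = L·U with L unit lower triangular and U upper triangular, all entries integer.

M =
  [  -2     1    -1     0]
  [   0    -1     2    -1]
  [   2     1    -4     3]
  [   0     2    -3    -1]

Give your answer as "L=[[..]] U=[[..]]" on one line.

L=[[1,0,0,0],[0,1,0,0],[-1,-2,1,0],[0,-2,-1,1]] U=[[-2,1,-1,0],[0,-1,2,-1],[0,0,-1,1],[0,0,0,-2]]

  r1 -= 0·r0 → [0,-1,2,-1]
  r2 -= -1·r0 → [0,2,-5,3]
  r3 -= 0·r0 → [0,2,-3,-1]
  r2 -= -2·r1 → [0,0,-1,1]
  r3 -= -2·r1 → [0,0,1,-3]
  r3 -= -1·r2 → [0,0,0,-2]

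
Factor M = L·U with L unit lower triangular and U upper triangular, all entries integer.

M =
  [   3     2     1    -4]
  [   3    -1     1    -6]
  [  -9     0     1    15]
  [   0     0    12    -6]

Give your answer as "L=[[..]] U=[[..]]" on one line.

  r1 -= 1·r0 → [0,-3,0,-2]
  r2 -= -3·r0 → [0,6,4,3]
  r3 -= 0·r0 → [0,0,12,-6]
  r2 -= -2·r1 → [0,0,4,-1]
  r3 -= 0·r1 → [0,0,12,-6]
  r3 -= 3·r2 → [0,0,0,-3]

L=[[1,0,0,0],[1,1,0,0],[-3,-2,1,0],[0,0,3,1]] U=[[3,2,1,-4],[0,-3,0,-2],[0,0,4,-1],[0,0,0,-3]]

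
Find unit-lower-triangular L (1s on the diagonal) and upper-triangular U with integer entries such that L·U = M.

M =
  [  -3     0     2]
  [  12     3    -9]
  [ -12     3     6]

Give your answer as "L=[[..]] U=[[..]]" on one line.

L=[[1,0,0],[-4,1,0],[4,1,1]] U=[[-3,0,2],[0,3,-1],[0,0,-1]]

  row1 -= -4·row0 → [0,3,-1]
  row2 -= 4·row0 → [0,3,-2]
  row2 -= 1·row1 → [0,0,-1]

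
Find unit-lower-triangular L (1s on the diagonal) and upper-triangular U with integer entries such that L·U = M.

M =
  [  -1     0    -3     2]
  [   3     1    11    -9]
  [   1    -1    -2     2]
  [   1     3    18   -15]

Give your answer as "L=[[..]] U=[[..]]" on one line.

  R1 -= -3·R0 → [0,1,2,-3]
  R2 -= -1·R0 → [0,-1,-5,4]
  R3 -= -1·R0 → [0,3,15,-13]
  R2 -= -1·R1 → [0,0,-3,1]
  R3 -= 3·R1 → [0,0,9,-4]
  R3 -= -3·R2 → [0,0,0,-1]

L=[[1,0,0,0],[-3,1,0,0],[-1,-1,1,0],[-1,3,-3,1]] U=[[-1,0,-3,2],[0,1,2,-3],[0,0,-3,1],[0,0,0,-1]]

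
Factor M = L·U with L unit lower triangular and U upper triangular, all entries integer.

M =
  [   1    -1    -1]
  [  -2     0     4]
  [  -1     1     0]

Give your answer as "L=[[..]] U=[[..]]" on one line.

  r1 -= -2·r0 → [0,-2,2]
  r2 -= -1·r0 → [0,0,-1]
  r2 -= 0·r1 → [0,0,-1]

L=[[1,0,0],[-2,1,0],[-1,0,1]] U=[[1,-1,-1],[0,-2,2],[0,0,-1]]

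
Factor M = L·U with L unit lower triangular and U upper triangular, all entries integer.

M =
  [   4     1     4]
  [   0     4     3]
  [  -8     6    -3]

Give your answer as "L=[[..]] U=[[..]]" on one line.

L=[[1,0,0],[0,1,0],[-2,2,1]] U=[[4,1,4],[0,4,3],[0,0,-1]]

  row1 -= 0·row0 → [0,4,3]
  row2 -= -2·row0 → [0,8,5]
  row2 -= 2·row1 → [0,0,-1]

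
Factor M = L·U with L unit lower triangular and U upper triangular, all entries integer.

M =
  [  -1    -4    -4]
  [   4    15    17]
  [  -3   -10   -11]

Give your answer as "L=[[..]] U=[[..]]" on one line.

  r1 -= -4·r0 → [0,-1,1]
  r2 -= 3·r0 → [0,2,1]
  r2 -= -2·r1 → [0,0,3]

L=[[1,0,0],[-4,1,0],[3,-2,1]] U=[[-1,-4,-4],[0,-1,1],[0,0,3]]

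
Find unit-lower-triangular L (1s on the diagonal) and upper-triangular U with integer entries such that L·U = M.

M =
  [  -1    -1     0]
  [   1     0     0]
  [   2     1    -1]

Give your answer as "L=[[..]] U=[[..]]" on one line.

  r1 -= -1·r0 → [0,-1,0]
  r2 -= -2·r0 → [0,-1,-1]
  r2 -= 1·r1 → [0,0,-1]

L=[[1,0,0],[-1,1,0],[-2,1,1]] U=[[-1,-1,0],[0,-1,0],[0,0,-1]]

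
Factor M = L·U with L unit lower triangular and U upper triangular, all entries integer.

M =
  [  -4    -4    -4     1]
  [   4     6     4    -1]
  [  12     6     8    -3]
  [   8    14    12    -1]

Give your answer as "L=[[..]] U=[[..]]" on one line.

L=[[1,0,0,0],[-1,1,0,0],[-3,-3,1,0],[-2,3,-1,1]] U=[[-4,-4,-4,1],[0,2,0,0],[0,0,-4,0],[0,0,0,1]]

  row1 -= -1·row0 → [0,2,0,0]
  row2 -= -3·row0 → [0,-6,-4,0]
  row3 -= -2·row0 → [0,6,4,1]
  row2 -= -3·row1 → [0,0,-4,0]
  row3 -= 3·row1 → [0,0,4,1]
  row3 -= -1·row2 → [0,0,0,1]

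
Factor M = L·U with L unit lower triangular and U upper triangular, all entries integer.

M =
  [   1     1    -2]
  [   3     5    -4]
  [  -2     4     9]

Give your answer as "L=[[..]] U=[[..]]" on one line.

L=[[1,0,0],[3,1,0],[-2,3,1]] U=[[1,1,-2],[0,2,2],[0,0,-1]]

  r1 -= 3·r0 → [0,2,2]
  r2 -= -2·r0 → [0,6,5]
  r2 -= 3·r1 → [0,0,-1]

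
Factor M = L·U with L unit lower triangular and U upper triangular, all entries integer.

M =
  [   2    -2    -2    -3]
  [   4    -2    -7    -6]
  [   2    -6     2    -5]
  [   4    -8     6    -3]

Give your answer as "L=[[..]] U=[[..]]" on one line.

  r1 -= 2·r0 → [0,2,-3,0]
  r2 -= 1·r0 → [0,-4,4,-2]
  r3 -= 2·r0 → [0,-4,10,3]
  r2 -= -2·r1 → [0,0,-2,-2]
  r3 -= -2·r1 → [0,0,4,3]
  r3 -= -2·r2 → [0,0,0,-1]

L=[[1,0,0,0],[2,1,0,0],[1,-2,1,0],[2,-2,-2,1]] U=[[2,-2,-2,-3],[0,2,-3,0],[0,0,-2,-2],[0,0,0,-1]]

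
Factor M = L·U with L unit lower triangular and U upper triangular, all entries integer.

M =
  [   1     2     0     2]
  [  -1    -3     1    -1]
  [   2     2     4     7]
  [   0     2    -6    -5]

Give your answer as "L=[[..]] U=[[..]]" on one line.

  row1 -= -1·row0 → [0,-1,1,1]
  row2 -= 2·row0 → [0,-2,4,3]
  row3 -= 0·row0 → [0,2,-6,-5]
  row2 -= 2·row1 → [0,0,2,1]
  row3 -= -2·row1 → [0,0,-4,-3]
  row3 -= -2·row2 → [0,0,0,-1]

L=[[1,0,0,0],[-1,1,0,0],[2,2,1,0],[0,-2,-2,1]] U=[[1,2,0,2],[0,-1,1,1],[0,0,2,1],[0,0,0,-1]]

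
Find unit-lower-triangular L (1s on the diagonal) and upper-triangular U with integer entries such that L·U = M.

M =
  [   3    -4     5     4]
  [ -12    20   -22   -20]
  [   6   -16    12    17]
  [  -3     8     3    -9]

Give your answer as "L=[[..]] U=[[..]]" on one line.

  r1 -= -4·r0 → [0,4,-2,-4]
  r2 -= 2·r0 → [0,-8,2,9]
  r3 -= -1·r0 → [0,4,8,-5]
  r2 -= -2·r1 → [0,0,-2,1]
  r3 -= 1·r1 → [0,0,10,-1]
  r3 -= -5·r2 → [0,0,0,4]

L=[[1,0,0,0],[-4,1,0,0],[2,-2,1,0],[-1,1,-5,1]] U=[[3,-4,5,4],[0,4,-2,-4],[0,0,-2,1],[0,0,0,4]]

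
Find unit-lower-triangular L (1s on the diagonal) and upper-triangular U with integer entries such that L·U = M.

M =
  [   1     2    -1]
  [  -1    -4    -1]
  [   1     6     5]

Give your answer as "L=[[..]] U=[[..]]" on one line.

L=[[1,0,0],[-1,1,0],[1,-2,1]] U=[[1,2,-1],[0,-2,-2],[0,0,2]]

  row1 -= -1·row0 → [0,-2,-2]
  row2 -= 1·row0 → [0,4,6]
  row2 -= -2·row1 → [0,0,2]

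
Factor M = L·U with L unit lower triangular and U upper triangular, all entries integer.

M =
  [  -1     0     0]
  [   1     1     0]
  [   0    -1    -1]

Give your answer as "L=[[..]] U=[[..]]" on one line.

  row1 -= -1·row0 → [0,1,0]
  row2 -= 0·row0 → [0,-1,-1]
  row2 -= -1·row1 → [0,0,-1]

L=[[1,0,0],[-1,1,0],[0,-1,1]] U=[[-1,0,0],[0,1,0],[0,0,-1]]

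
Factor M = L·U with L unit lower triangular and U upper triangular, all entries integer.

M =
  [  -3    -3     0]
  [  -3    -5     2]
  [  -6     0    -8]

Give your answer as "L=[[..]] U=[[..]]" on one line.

  r1 -= 1·r0 → [0,-2,2]
  r2 -= 2·r0 → [0,6,-8]
  r2 -= -3·r1 → [0,0,-2]

L=[[1,0,0],[1,1,0],[2,-3,1]] U=[[-3,-3,0],[0,-2,2],[0,0,-2]]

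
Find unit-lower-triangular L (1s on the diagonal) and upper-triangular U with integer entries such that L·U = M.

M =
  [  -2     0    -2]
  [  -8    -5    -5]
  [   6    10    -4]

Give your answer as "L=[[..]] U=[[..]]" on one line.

L=[[1,0,0],[4,1,0],[-3,-2,1]] U=[[-2,0,-2],[0,-5,3],[0,0,-4]]

  r1 -= 4·r0 → [0,-5,3]
  r2 -= -3·r0 → [0,10,-10]
  r2 -= -2·r1 → [0,0,-4]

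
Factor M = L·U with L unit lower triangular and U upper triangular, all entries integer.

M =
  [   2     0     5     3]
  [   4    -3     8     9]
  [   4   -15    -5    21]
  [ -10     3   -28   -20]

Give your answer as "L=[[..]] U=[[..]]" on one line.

  r1 -= 2·r0 → [0,-3,-2,3]
  r2 -= 2·r0 → [0,-15,-15,15]
  r3 -= -5·r0 → [0,3,-3,-5]
  r2 -= 5·r1 → [0,0,-5,0]
  r3 -= -1·r1 → [0,0,-5,-2]
  r3 -= 1·r2 → [0,0,0,-2]

L=[[1,0,0,0],[2,1,0,0],[2,5,1,0],[-5,-1,1,1]] U=[[2,0,5,3],[0,-3,-2,3],[0,0,-5,0],[0,0,0,-2]]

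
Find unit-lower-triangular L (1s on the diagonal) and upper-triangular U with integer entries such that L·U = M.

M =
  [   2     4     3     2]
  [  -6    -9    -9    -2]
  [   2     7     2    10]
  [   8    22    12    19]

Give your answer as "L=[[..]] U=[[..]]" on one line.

L=[[1,0,0,0],[-3,1,0,0],[1,1,1,0],[4,2,0,1]] U=[[2,4,3,2],[0,3,0,4],[0,0,-1,4],[0,0,0,3]]

  r1 -= -3·r0 → [0,3,0,4]
  r2 -= 1·r0 → [0,3,-1,8]
  r3 -= 4·r0 → [0,6,0,11]
  r2 -= 1·r1 → [0,0,-1,4]
  r3 -= 2·r1 → [0,0,0,3]
  r3 -= 0·r2 → [0,0,0,3]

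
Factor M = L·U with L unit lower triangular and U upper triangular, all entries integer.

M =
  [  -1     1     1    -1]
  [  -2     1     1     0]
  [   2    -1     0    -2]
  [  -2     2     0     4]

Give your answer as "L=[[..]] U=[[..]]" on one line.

L=[[1,0,0,0],[2,1,0,0],[-2,-1,1,0],[2,0,-2,1]] U=[[-1,1,1,-1],[0,-1,-1,2],[0,0,1,-2],[0,0,0,2]]

  row1 -= 2·row0 → [0,-1,-1,2]
  row2 -= -2·row0 → [0,1,2,-4]
  row3 -= 2·row0 → [0,0,-2,6]
  row2 -= -1·row1 → [0,0,1,-2]
  row3 -= 0·row1 → [0,0,-2,6]
  row3 -= -2·row2 → [0,0,0,2]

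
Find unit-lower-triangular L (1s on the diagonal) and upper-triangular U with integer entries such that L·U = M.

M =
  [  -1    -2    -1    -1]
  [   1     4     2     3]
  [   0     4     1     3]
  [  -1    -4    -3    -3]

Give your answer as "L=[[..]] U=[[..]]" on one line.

  row1 -= -1·row0 → [0,2,1,2]
  row2 -= 0·row0 → [0,4,1,3]
  row3 -= 1·row0 → [0,-2,-2,-2]
  row2 -= 2·row1 → [0,0,-1,-1]
  row3 -= -1·row1 → [0,0,-1,0]
  row3 -= 1·row2 → [0,0,0,1]

L=[[1,0,0,0],[-1,1,0,0],[0,2,1,0],[1,-1,1,1]] U=[[-1,-2,-1,-1],[0,2,1,2],[0,0,-1,-1],[0,0,0,1]]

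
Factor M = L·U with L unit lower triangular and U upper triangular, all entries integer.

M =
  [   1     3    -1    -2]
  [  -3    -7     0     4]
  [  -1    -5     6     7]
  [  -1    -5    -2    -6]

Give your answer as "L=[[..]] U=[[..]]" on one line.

  row1 -= -3·row0 → [0,2,-3,-2]
  row2 -= -1·row0 → [0,-2,5,5]
  row3 -= -1·row0 → [0,-2,-3,-8]
  row2 -= -1·row1 → [0,0,2,3]
  row3 -= -1·row1 → [0,0,-6,-10]
  row3 -= -3·row2 → [0,0,0,-1]

L=[[1,0,0,0],[-3,1,0,0],[-1,-1,1,0],[-1,-1,-3,1]] U=[[1,3,-1,-2],[0,2,-3,-2],[0,0,2,3],[0,0,0,-1]]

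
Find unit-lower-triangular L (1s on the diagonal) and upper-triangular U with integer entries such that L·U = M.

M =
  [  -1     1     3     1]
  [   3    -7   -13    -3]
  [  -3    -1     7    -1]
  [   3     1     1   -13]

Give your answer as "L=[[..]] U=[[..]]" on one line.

L=[[1,0,0,0],[-3,1,0,0],[3,1,1,0],[-3,-1,3,1]] U=[[-1,1,3,1],[0,-4,-4,0],[0,0,2,-4],[0,0,0,2]]

  R1 -= -3·R0 → [0,-4,-4,0]
  R2 -= 3·R0 → [0,-4,-2,-4]
  R3 -= -3·R0 → [0,4,10,-10]
  R2 -= 1·R1 → [0,0,2,-4]
  R3 -= -1·R1 → [0,0,6,-10]
  R3 -= 3·R2 → [0,0,0,2]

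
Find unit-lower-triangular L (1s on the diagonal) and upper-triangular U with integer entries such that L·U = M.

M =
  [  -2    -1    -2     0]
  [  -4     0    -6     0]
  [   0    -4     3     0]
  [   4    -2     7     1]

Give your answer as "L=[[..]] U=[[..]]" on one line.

L=[[1,0,0,0],[2,1,0,0],[0,-2,1,0],[-2,-2,1,1]] U=[[-2,-1,-2,0],[0,2,-2,0],[0,0,-1,0],[0,0,0,1]]

  r1 -= 2·r0 → [0,2,-2,0]
  r2 -= 0·r0 → [0,-4,3,0]
  r3 -= -2·r0 → [0,-4,3,1]
  r2 -= -2·r1 → [0,0,-1,0]
  r3 -= -2·r1 → [0,0,-1,1]
  r3 -= 1·r2 → [0,0,0,1]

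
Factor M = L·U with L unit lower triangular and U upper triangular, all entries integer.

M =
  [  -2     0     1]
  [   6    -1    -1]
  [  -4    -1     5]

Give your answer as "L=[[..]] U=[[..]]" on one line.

  R1 -= -3·R0 → [0,-1,2]
  R2 -= 2·R0 → [0,-1,3]
  R2 -= 1·R1 → [0,0,1]

L=[[1,0,0],[-3,1,0],[2,1,1]] U=[[-2,0,1],[0,-1,2],[0,0,1]]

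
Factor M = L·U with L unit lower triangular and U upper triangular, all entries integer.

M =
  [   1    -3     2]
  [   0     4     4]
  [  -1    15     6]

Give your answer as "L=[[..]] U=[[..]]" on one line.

  row1 -= 0·row0 → [0,4,4]
  row2 -= -1·row0 → [0,12,8]
  row2 -= 3·row1 → [0,0,-4]

L=[[1,0,0],[0,1,0],[-1,3,1]] U=[[1,-3,2],[0,4,4],[0,0,-4]]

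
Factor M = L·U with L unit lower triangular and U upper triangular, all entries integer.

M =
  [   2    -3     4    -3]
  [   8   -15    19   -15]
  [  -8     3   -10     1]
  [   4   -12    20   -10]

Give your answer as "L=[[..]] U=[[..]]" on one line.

  R1 -= 4·R0 → [0,-3,3,-3]
  R2 -= -4·R0 → [0,-9,6,-11]
  R3 -= 2·R0 → [0,-6,12,-4]
  R2 -= 3·R1 → [0,0,-3,-2]
  R3 -= 2·R1 → [0,0,6,2]
  R3 -= -2·R2 → [0,0,0,-2]

L=[[1,0,0,0],[4,1,0,0],[-4,3,1,0],[2,2,-2,1]] U=[[2,-3,4,-3],[0,-3,3,-3],[0,0,-3,-2],[0,0,0,-2]]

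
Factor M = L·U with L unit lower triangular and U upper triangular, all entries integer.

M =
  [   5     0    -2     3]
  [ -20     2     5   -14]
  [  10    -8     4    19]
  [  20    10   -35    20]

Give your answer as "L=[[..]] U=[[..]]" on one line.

L=[[1,0,0,0],[-4,1,0,0],[2,-4,1,0],[4,5,3,1]] U=[[5,0,-2,3],[0,2,-3,-2],[0,0,-4,5],[0,0,0,3]]

  r1 -= -4·r0 → [0,2,-3,-2]
  r2 -= 2·r0 → [0,-8,8,13]
  r3 -= 4·r0 → [0,10,-27,8]
  r2 -= -4·r1 → [0,0,-4,5]
  r3 -= 5·r1 → [0,0,-12,18]
  r3 -= 3·r2 → [0,0,0,3]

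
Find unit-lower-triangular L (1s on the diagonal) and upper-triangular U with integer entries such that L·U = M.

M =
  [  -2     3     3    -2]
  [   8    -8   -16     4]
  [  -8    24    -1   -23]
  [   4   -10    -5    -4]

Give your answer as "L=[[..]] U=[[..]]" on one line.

  row1 -= -4·row0 → [0,4,-4,-4]
  row2 -= 4·row0 → [0,12,-13,-15]
  row3 -= -2·row0 → [0,-4,1,-8]
  row2 -= 3·row1 → [0,0,-1,-3]
  row3 -= -1·row1 → [0,0,-3,-12]
  row3 -= 3·row2 → [0,0,0,-3]

L=[[1,0,0,0],[-4,1,0,0],[4,3,1,0],[-2,-1,3,1]] U=[[-2,3,3,-2],[0,4,-4,-4],[0,0,-1,-3],[0,0,0,-3]]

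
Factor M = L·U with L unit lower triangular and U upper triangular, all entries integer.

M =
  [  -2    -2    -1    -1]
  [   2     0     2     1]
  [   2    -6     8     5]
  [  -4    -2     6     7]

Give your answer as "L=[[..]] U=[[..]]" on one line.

  r1 -= -1·r0 → [0,-2,1,0]
  r2 -= -1·r0 → [0,-8,7,4]
  r3 -= 2·r0 → [0,2,8,9]
  r2 -= 4·r1 → [0,0,3,4]
  r3 -= -1·r1 → [0,0,9,9]
  r3 -= 3·r2 → [0,0,0,-3]

L=[[1,0,0,0],[-1,1,0,0],[-1,4,1,0],[2,-1,3,1]] U=[[-2,-2,-1,-1],[0,-2,1,0],[0,0,3,4],[0,0,0,-3]]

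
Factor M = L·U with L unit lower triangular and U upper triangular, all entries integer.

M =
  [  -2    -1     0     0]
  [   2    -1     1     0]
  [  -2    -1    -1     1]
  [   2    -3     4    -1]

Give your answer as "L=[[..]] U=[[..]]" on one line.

L=[[1,0,0,0],[-1,1,0,0],[1,0,1,0],[-1,2,-2,1]] U=[[-2,-1,0,0],[0,-2,1,0],[0,0,-1,1],[0,0,0,1]]

  row1 -= -1·row0 → [0,-2,1,0]
  row2 -= 1·row0 → [0,0,-1,1]
  row3 -= -1·row0 → [0,-4,4,-1]
  row2 -= 0·row1 → [0,0,-1,1]
  row3 -= 2·row1 → [0,0,2,-1]
  row3 -= -2·row2 → [0,0,0,1]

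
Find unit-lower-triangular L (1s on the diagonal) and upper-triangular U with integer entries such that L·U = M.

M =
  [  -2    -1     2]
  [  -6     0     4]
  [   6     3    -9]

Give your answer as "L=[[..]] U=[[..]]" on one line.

  row1 -= 3·row0 → [0,3,-2]
  row2 -= -3·row0 → [0,0,-3]
  row2 -= 0·row1 → [0,0,-3]

L=[[1,0,0],[3,1,0],[-3,0,1]] U=[[-2,-1,2],[0,3,-2],[0,0,-3]]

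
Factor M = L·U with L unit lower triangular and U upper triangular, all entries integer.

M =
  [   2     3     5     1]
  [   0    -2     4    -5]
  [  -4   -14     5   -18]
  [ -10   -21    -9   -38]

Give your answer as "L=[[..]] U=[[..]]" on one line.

  row1 -= 0·row0 → [0,-2,4,-5]
  row2 -= -2·row0 → [0,-8,15,-16]
  row3 -= -5·row0 → [0,-6,16,-33]
  row2 -= 4·row1 → [0,0,-1,4]
  row3 -= 3·row1 → [0,0,4,-18]
  row3 -= -4·row2 → [0,0,0,-2]

L=[[1,0,0,0],[0,1,0,0],[-2,4,1,0],[-5,3,-4,1]] U=[[2,3,5,1],[0,-2,4,-5],[0,0,-1,4],[0,0,0,-2]]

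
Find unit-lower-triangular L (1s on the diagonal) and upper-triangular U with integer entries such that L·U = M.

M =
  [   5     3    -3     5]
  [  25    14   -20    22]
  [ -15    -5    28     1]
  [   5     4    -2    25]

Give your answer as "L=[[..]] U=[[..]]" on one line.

L=[[1,0,0,0],[5,1,0,0],[-3,-4,1,0],[1,-1,4,1]] U=[[5,3,-3,5],[0,-1,-5,-3],[0,0,-1,4],[0,0,0,1]]

  row1 -= 5·row0 → [0,-1,-5,-3]
  row2 -= -3·row0 → [0,4,19,16]
  row3 -= 1·row0 → [0,1,1,20]
  row2 -= -4·row1 → [0,0,-1,4]
  row3 -= -1·row1 → [0,0,-4,17]
  row3 -= 4·row2 → [0,0,0,1]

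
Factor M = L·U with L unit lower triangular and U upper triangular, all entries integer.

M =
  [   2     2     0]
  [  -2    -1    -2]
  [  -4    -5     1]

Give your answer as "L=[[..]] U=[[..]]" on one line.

L=[[1,0,0],[-1,1,0],[-2,-1,1]] U=[[2,2,0],[0,1,-2],[0,0,-1]]

  R1 -= -1·R0 → [0,1,-2]
  R2 -= -2·R0 → [0,-1,1]
  R2 -= -1·R1 → [0,0,-1]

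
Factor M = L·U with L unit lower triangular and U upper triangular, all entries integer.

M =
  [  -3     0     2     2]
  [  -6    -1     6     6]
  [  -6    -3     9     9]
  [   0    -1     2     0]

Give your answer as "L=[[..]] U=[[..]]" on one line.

  row1 -= 2·row0 → [0,-1,2,2]
  row2 -= 2·row0 → [0,-3,5,5]
  row3 -= 0·row0 → [0,-1,2,0]
  row2 -= 3·row1 → [0,0,-1,-1]
  row3 -= 1·row1 → [0,0,0,-2]
  row3 -= 0·row2 → [0,0,0,-2]

L=[[1,0,0,0],[2,1,0,0],[2,3,1,0],[0,1,0,1]] U=[[-3,0,2,2],[0,-1,2,2],[0,0,-1,-1],[0,0,0,-2]]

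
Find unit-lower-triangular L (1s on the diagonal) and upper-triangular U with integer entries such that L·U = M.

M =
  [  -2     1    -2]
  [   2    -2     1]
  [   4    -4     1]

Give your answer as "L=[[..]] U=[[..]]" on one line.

  r1 -= -1·r0 → [0,-1,-1]
  r2 -= -2·r0 → [0,-2,-3]
  r2 -= 2·r1 → [0,0,-1]

L=[[1,0,0],[-1,1,0],[-2,2,1]] U=[[-2,1,-2],[0,-1,-1],[0,0,-1]]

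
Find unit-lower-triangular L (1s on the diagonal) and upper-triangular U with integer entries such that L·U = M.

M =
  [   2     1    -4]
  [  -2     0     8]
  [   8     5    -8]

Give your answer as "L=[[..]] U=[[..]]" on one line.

L=[[1,0,0],[-1,1,0],[4,1,1]] U=[[2,1,-4],[0,1,4],[0,0,4]]

  row1 -= -1·row0 → [0,1,4]
  row2 -= 4·row0 → [0,1,8]
  row2 -= 1·row1 → [0,0,4]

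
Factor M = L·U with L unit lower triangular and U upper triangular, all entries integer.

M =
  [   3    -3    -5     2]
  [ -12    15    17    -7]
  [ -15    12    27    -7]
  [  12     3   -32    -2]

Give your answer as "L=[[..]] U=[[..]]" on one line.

  R1 -= -4·R0 → [0,3,-3,1]
  R2 -= -5·R0 → [0,-3,2,3]
  R3 -= 4·R0 → [0,15,-12,-10]
  R2 -= -1·R1 → [0,0,-1,4]
  R3 -= 5·R1 → [0,0,3,-15]
  R3 -= -3·R2 → [0,0,0,-3]

L=[[1,0,0,0],[-4,1,0,0],[-5,-1,1,0],[4,5,-3,1]] U=[[3,-3,-5,2],[0,3,-3,1],[0,0,-1,4],[0,0,0,-3]]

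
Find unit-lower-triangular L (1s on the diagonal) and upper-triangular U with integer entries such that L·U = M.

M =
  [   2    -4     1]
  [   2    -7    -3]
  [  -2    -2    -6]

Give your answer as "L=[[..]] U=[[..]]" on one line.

L=[[1,0,0],[1,1,0],[-1,2,1]] U=[[2,-4,1],[0,-3,-4],[0,0,3]]

  R1 -= 1·R0 → [0,-3,-4]
  R2 -= -1·R0 → [0,-6,-5]
  R2 -= 2·R1 → [0,0,3]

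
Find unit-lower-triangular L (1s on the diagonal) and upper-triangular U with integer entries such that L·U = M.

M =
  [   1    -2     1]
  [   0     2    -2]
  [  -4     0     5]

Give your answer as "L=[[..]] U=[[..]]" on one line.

L=[[1,0,0],[0,1,0],[-4,-4,1]] U=[[1,-2,1],[0,2,-2],[0,0,1]]

  R1 -= 0·R0 → [0,2,-2]
  R2 -= -4·R0 → [0,-8,9]
  R2 -= -4·R1 → [0,0,1]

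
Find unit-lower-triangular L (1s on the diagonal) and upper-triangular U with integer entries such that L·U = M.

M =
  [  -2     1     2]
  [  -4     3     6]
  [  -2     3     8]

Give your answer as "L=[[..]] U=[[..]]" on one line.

L=[[1,0,0],[2,1,0],[1,2,1]] U=[[-2,1,2],[0,1,2],[0,0,2]]

  row1 -= 2·row0 → [0,1,2]
  row2 -= 1·row0 → [0,2,6]
  row2 -= 2·row1 → [0,0,2]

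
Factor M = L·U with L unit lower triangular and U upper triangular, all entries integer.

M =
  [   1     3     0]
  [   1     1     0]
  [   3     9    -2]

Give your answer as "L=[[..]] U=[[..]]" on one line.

L=[[1,0,0],[1,1,0],[3,0,1]] U=[[1,3,0],[0,-2,0],[0,0,-2]]

  r1 -= 1·r0 → [0,-2,0]
  r2 -= 3·r0 → [0,0,-2]
  r2 -= 0·r1 → [0,0,-2]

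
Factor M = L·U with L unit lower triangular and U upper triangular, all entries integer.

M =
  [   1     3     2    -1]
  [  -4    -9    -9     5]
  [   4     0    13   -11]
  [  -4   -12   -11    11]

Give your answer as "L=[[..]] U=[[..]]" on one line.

  R1 -= -4·R0 → [0,3,-1,1]
  R2 -= 4·R0 → [0,-12,5,-7]
  R3 -= -4·R0 → [0,0,-3,7]
  R2 -= -4·R1 → [0,0,1,-3]
  R3 -= 0·R1 → [0,0,-3,7]
  R3 -= -3·R2 → [0,0,0,-2]

L=[[1,0,0,0],[-4,1,0,0],[4,-4,1,0],[-4,0,-3,1]] U=[[1,3,2,-1],[0,3,-1,1],[0,0,1,-3],[0,0,0,-2]]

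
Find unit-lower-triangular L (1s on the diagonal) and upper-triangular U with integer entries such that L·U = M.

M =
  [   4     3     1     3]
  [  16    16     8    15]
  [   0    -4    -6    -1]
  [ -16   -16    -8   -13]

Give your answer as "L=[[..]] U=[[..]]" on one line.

L=[[1,0,0,0],[4,1,0,0],[0,-1,1,0],[-4,-1,0,1]] U=[[4,3,1,3],[0,4,4,3],[0,0,-2,2],[0,0,0,2]]

  r1 -= 4·r0 → [0,4,4,3]
  r2 -= 0·r0 → [0,-4,-6,-1]
  r3 -= -4·r0 → [0,-4,-4,-1]
  r2 -= -1·r1 → [0,0,-2,2]
  r3 -= -1·r1 → [0,0,0,2]
  r3 -= 0·r2 → [0,0,0,2]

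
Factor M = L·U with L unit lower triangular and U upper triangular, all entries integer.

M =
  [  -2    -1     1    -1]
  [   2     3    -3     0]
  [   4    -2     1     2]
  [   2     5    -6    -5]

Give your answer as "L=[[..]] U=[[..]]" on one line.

L=[[1,0,0,0],[-1,1,0,0],[-2,-2,1,0],[-1,2,1,1]] U=[[-2,-1,1,-1],[0,2,-2,-1],[0,0,-1,-2],[0,0,0,-2]]

  R1 -= -1·R0 → [0,2,-2,-1]
  R2 -= -2·R0 → [0,-4,3,0]
  R3 -= -1·R0 → [0,4,-5,-6]
  R2 -= -2·R1 → [0,0,-1,-2]
  R3 -= 2·R1 → [0,0,-1,-4]
  R3 -= 1·R2 → [0,0,0,-2]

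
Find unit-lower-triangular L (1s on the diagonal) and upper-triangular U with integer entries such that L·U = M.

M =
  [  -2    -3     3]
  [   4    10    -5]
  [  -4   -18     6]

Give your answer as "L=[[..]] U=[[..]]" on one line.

L=[[1,0,0],[-2,1,0],[2,-3,1]] U=[[-2,-3,3],[0,4,1],[0,0,3]]

  r1 -= -2·r0 → [0,4,1]
  r2 -= 2·r0 → [0,-12,0]
  r2 -= -3·r1 → [0,0,3]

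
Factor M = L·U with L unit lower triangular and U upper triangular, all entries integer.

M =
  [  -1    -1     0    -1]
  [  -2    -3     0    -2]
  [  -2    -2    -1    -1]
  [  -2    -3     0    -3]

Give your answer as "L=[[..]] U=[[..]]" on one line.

L=[[1,0,0,0],[2,1,0,0],[2,0,1,0],[2,1,0,1]] U=[[-1,-1,0,-1],[0,-1,0,0],[0,0,-1,1],[0,0,0,-1]]

  row1 -= 2·row0 → [0,-1,0,0]
  row2 -= 2·row0 → [0,0,-1,1]
  row3 -= 2·row0 → [0,-1,0,-1]
  row2 -= 0·row1 → [0,0,-1,1]
  row3 -= 1·row1 → [0,0,0,-1]
  row3 -= 0·row2 → [0,0,0,-1]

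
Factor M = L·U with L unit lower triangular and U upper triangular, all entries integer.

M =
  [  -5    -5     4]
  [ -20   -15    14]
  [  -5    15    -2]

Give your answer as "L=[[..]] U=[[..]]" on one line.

  r1 -= 4·r0 → [0,5,-2]
  r2 -= 1·r0 → [0,20,-6]
  r2 -= 4·r1 → [0,0,2]

L=[[1,0,0],[4,1,0],[1,4,1]] U=[[-5,-5,4],[0,5,-2],[0,0,2]]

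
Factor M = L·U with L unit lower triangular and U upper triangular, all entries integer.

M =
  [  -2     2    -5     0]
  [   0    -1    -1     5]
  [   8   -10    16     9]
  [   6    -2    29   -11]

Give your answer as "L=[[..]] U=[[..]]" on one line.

L=[[1,0,0,0],[0,1,0,0],[-4,2,1,0],[-3,-4,-5,1]] U=[[-2,2,-5,0],[0,-1,-1,5],[0,0,-2,-1],[0,0,0,4]]

  r1 -= 0·r0 → [0,-1,-1,5]
  r2 -= -4·r0 → [0,-2,-4,9]
  r3 -= -3·r0 → [0,4,14,-11]
  r2 -= 2·r1 → [0,0,-2,-1]
  r3 -= -4·r1 → [0,0,10,9]
  r3 -= -5·r2 → [0,0,0,4]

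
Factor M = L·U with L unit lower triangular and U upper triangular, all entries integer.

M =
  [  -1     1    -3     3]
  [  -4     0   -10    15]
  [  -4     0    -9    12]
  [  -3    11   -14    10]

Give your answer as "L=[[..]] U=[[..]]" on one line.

  row1 -= 4·row0 → [0,-4,2,3]
  row2 -= 4·row0 → [0,-4,3,0]
  row3 -= 3·row0 → [0,8,-5,1]
  row2 -= 1·row1 → [0,0,1,-3]
  row3 -= -2·row1 → [0,0,-1,7]
  row3 -= -1·row2 → [0,0,0,4]

L=[[1,0,0,0],[4,1,0,0],[4,1,1,0],[3,-2,-1,1]] U=[[-1,1,-3,3],[0,-4,2,3],[0,0,1,-3],[0,0,0,4]]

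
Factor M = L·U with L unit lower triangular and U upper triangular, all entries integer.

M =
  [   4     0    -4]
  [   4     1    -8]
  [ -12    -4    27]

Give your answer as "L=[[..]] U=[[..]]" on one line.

L=[[1,0,0],[1,1,0],[-3,-4,1]] U=[[4,0,-4],[0,1,-4],[0,0,-1]]

  R1 -= 1·R0 → [0,1,-4]
  R2 -= -3·R0 → [0,-4,15]
  R2 -= -4·R1 → [0,0,-1]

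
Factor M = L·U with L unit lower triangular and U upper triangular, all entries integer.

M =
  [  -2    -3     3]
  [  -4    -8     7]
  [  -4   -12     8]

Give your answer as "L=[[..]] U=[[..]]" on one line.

L=[[1,0,0],[2,1,0],[2,3,1]] U=[[-2,-3,3],[0,-2,1],[0,0,-1]]

  r1 -= 2·r0 → [0,-2,1]
  r2 -= 2·r0 → [0,-6,2]
  r2 -= 3·r1 → [0,0,-1]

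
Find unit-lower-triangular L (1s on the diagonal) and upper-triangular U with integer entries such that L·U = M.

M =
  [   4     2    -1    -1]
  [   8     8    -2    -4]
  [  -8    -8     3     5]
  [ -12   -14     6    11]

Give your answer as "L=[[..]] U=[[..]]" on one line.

L=[[1,0,0,0],[2,1,0,0],[-2,-1,1,0],[-3,-2,3,1]] U=[[4,2,-1,-1],[0,4,0,-2],[0,0,1,1],[0,0,0,1]]

  row1 -= 2·row0 → [0,4,0,-2]
  row2 -= -2·row0 → [0,-4,1,3]
  row3 -= -3·row0 → [0,-8,3,8]
  row2 -= -1·row1 → [0,0,1,1]
  row3 -= -2·row1 → [0,0,3,4]
  row3 -= 3·row2 → [0,0,0,1]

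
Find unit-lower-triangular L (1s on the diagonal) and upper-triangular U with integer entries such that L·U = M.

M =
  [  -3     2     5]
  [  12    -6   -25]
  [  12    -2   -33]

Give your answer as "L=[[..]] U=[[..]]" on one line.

  R1 -= -4·R0 → [0,2,-5]
  R2 -= -4·R0 → [0,6,-13]
  R2 -= 3·R1 → [0,0,2]

L=[[1,0,0],[-4,1,0],[-4,3,1]] U=[[-3,2,5],[0,2,-5],[0,0,2]]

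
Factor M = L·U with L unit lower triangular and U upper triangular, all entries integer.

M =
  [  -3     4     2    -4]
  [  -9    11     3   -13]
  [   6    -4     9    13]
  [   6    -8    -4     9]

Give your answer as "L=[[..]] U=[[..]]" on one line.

  row1 -= 3·row0 → [0,-1,-3,-1]
  row2 -= -2·row0 → [0,4,13,5]
  row3 -= -2·row0 → [0,0,0,1]
  row2 -= -4·row1 → [0,0,1,1]
  row3 -= 0·row1 → [0,0,0,1]
  row3 -= 0·row2 → [0,0,0,1]

L=[[1,0,0,0],[3,1,0,0],[-2,-4,1,0],[-2,0,0,1]] U=[[-3,4,2,-4],[0,-1,-3,-1],[0,0,1,1],[0,0,0,1]]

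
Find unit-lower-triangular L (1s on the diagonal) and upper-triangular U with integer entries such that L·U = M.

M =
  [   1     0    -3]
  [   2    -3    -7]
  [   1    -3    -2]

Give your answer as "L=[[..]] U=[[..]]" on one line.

  row1 -= 2·row0 → [0,-3,-1]
  row2 -= 1·row0 → [0,-3,1]
  row2 -= 1·row1 → [0,0,2]

L=[[1,0,0],[2,1,0],[1,1,1]] U=[[1,0,-3],[0,-3,-1],[0,0,2]]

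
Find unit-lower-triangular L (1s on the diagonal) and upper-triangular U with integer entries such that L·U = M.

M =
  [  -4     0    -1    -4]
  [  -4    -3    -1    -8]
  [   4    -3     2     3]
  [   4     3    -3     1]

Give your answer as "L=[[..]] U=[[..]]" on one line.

L=[[1,0,0,0],[1,1,0,0],[-1,1,1,0],[-1,-1,-4,1]] U=[[-4,0,-1,-4],[0,-3,0,-4],[0,0,1,3],[0,0,0,5]]

  R1 -= 1·R0 → [0,-3,0,-4]
  R2 -= -1·R0 → [0,-3,1,-1]
  R3 -= -1·R0 → [0,3,-4,-3]
  R2 -= 1·R1 → [0,0,1,3]
  R3 -= -1·R1 → [0,0,-4,-7]
  R3 -= -4·R2 → [0,0,0,5]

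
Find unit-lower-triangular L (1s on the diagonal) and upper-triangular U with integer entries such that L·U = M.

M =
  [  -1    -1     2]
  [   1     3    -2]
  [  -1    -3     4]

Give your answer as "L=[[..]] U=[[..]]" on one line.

  R1 -= -1·R0 → [0,2,0]
  R2 -= 1·R0 → [0,-2,2]
  R2 -= -1·R1 → [0,0,2]

L=[[1,0,0],[-1,1,0],[1,-1,1]] U=[[-1,-1,2],[0,2,0],[0,0,2]]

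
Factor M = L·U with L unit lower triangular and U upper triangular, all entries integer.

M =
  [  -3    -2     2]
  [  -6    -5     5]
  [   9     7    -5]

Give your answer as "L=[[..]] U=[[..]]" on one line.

L=[[1,0,0],[2,1,0],[-3,-1,1]] U=[[-3,-2,2],[0,-1,1],[0,0,2]]

  R1 -= 2·R0 → [0,-1,1]
  R2 -= -3·R0 → [0,1,1]
  R2 -= -1·R1 → [0,0,2]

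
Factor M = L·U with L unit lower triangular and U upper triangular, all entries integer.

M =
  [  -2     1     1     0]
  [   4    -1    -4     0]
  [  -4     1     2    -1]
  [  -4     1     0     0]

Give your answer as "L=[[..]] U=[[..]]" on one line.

L=[[1,0,0,0],[-2,1,0,0],[2,-1,1,0],[2,-1,2,1]] U=[[-2,1,1,0],[0,1,-2,0],[0,0,-2,-1],[0,0,0,2]]

  R1 -= -2·R0 → [0,1,-2,0]
  R2 -= 2·R0 → [0,-1,0,-1]
  R3 -= 2·R0 → [0,-1,-2,0]
  R2 -= -1·R1 → [0,0,-2,-1]
  R3 -= -1·R1 → [0,0,-4,0]
  R3 -= 2·R2 → [0,0,0,2]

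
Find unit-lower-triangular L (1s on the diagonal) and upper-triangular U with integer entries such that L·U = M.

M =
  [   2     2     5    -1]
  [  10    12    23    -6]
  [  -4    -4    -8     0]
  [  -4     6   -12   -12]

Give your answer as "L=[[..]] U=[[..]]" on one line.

L=[[1,0,0,0],[5,1,0,0],[-2,0,1,0],[-2,5,4,1]] U=[[2,2,5,-1],[0,2,-2,-1],[0,0,2,-2],[0,0,0,-1]]

  r1 -= 5·r0 → [0,2,-2,-1]
  r2 -= -2·r0 → [0,0,2,-2]
  r3 -= -2·r0 → [0,10,-2,-14]
  r2 -= 0·r1 → [0,0,2,-2]
  r3 -= 5·r1 → [0,0,8,-9]
  r3 -= 4·r2 → [0,0,0,-1]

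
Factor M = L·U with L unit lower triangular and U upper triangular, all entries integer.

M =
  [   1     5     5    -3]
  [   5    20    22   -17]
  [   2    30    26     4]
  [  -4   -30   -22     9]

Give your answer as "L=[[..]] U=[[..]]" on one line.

L=[[1,0,0,0],[5,1,0,0],[2,-4,1,0],[-4,2,1,1]] U=[[1,5,5,-3],[0,-5,-3,-2],[0,0,4,2],[0,0,0,-1]]

  R1 -= 5·R0 → [0,-5,-3,-2]
  R2 -= 2·R0 → [0,20,16,10]
  R3 -= -4·R0 → [0,-10,-2,-3]
  R2 -= -4·R1 → [0,0,4,2]
  R3 -= 2·R1 → [0,0,4,1]
  R3 -= 1·R2 → [0,0,0,-1]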